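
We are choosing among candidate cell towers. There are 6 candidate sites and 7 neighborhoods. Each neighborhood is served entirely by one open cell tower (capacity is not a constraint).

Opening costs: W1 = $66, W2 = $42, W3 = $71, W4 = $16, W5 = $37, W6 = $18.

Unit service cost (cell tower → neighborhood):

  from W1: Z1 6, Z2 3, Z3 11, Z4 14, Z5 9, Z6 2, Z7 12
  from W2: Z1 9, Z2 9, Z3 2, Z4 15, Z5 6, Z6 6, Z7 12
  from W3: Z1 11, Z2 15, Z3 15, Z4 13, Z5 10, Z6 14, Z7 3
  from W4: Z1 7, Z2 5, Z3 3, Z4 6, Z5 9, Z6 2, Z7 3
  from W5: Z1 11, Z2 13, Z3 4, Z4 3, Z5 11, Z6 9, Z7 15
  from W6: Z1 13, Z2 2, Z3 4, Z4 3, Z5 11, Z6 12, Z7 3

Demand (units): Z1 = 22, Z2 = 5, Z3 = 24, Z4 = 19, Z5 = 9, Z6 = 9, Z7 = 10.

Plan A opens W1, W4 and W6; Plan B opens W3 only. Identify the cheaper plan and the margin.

Plan A is cheaper by 741.

Plan A: {W1, W4, W6}: Z1→W1 6·22=132, Z2→W6 2·5=10, Z3→W4 3·24=72, Z4→W6 3·19=57, Z5→W1 9·9=81, Z6→W1 2·9=18, Z7→W4 3·10=30. Service 400; fixed 100; total 500.
Plan B: {W3}: Z1→W3 11·22=242, Z2→W3 15·5=75, Z3→W3 15·24=360, Z4→W3 13·19=247, Z5→W3 10·9=90, Z6→W3 14·9=126, Z7→W3 3·10=30. Service 1170; fixed 71; total 1241.
Difference: |500 − 1241| = 741.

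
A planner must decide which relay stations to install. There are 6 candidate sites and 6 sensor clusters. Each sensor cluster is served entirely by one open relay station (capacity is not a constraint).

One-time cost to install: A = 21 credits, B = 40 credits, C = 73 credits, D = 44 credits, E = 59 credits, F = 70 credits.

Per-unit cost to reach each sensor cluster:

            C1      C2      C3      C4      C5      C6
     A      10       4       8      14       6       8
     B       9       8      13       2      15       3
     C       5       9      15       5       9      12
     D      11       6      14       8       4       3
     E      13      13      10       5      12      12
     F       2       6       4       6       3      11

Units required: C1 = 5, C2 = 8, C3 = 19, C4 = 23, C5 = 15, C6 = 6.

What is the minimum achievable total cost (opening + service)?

For any fixed open set, each sensor cluster goes to its cheapest open site; total = fixed + service.
{B, F}: C1→F 2·5=10, C2→F 6·8=48, C3→F 4·19=76, C4→B 2·23=46, C5→F 3·15=45, C6→B 3·6=18. Service 243; fixed 110; total 353.
{A, B, F}: service 227 + fixed 131 = 358
{B, D, F}: service 243 + fixed 154 = 397
{A, B, C, D, E, F}: service 227 + fixed 307 = 534
No other subset beats 353.

Minimum total cost: 353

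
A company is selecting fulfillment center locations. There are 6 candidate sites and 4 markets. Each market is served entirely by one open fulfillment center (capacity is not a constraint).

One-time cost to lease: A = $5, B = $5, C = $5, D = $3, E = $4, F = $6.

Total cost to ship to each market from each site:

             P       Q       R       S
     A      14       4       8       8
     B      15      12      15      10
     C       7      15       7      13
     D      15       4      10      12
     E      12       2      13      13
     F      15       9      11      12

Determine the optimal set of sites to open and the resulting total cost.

Open A and C; minimum total cost 36.

For any fixed open set, each market goes to its cheapest open site; total = fixed + service.
{A, C}: P→C 7, Q→A 4, R→C 7, S→A 8. Service 26; fixed 10; total 36.
{A, C, E}: service 24 + fixed 14 = 38
{C, D}: service 30 + fixed 8 = 38
{A, B, C, D, E, F}: service 24 + fixed 28 = 52
No other subset beats 36.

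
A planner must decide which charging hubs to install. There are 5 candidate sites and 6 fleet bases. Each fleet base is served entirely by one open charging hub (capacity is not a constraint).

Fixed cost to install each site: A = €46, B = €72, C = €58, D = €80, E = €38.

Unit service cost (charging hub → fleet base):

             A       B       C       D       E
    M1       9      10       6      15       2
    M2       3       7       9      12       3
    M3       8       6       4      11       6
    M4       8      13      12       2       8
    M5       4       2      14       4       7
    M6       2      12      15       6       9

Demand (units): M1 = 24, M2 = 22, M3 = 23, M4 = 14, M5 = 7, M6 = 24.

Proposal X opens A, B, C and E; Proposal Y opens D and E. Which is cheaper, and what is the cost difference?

Proposal X: {A, B, C, E}: M1→E 2·24=48, M2→A 3·22=66, M3→C 4·23=92, M4→A 8·14=112, M5→B 2·7=14, M6→A 2·24=48. Service 380; fixed 214; total 594.
Proposal Y: {D, E}: M1→E 2·24=48, M2→E 3·22=66, M3→E 6·23=138, M4→D 2·14=28, M5→D 4·7=28, M6→D 6·24=144. Service 452; fixed 118; total 570.
Difference: |594 − 570| = 24.

Proposal Y is cheaper by 24.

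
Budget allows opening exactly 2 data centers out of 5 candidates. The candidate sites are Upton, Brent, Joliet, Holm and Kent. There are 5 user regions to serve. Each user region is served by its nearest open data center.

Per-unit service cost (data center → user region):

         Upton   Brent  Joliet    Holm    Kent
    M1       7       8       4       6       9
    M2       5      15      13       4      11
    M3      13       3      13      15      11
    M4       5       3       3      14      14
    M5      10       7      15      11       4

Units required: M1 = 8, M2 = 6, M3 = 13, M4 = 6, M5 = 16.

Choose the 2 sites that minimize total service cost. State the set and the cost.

With exactly 2 open, each user region uses its cheapest among the chosen.
{Brent, Holm}: M1→Holm 6·8=48, M2→Holm 4·6=24, M3→Brent 3·13=39, M4→Brent 3·6=18, M5→Brent 7·16=112. Service cost 241.
{Brent, Kent}: service cost 251
{Upton, Brent}: service cost 255
Among all 10 size-2 choices, {Brent, Holm} is lowest.

Choose Brent and Holm; total service cost 241.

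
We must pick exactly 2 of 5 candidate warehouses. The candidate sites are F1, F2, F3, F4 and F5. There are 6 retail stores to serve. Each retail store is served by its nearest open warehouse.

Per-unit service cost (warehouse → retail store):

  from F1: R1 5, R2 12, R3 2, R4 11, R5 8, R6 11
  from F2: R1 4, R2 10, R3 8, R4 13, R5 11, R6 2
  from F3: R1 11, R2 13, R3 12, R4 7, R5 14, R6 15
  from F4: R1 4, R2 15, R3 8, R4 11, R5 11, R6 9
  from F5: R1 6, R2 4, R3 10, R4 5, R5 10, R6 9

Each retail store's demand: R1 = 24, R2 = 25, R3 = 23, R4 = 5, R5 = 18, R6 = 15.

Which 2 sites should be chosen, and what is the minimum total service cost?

With exactly 2 open, each retail store uses its cheapest among the chosen.
{F1, F5}: R1→F1 5·24=120, R2→F5 4·25=100, R3→F1 2·23=46, R4→F5 5·5=25, R5→F1 8·18=144, R6→F5 9·15=135. Service cost 570.
{F2, F5}: service cost 615
{F1, F2}: service cost 621
Among all 10 size-2 choices, {F1, F5} is lowest.

Choose F1 and F5; total service cost 570.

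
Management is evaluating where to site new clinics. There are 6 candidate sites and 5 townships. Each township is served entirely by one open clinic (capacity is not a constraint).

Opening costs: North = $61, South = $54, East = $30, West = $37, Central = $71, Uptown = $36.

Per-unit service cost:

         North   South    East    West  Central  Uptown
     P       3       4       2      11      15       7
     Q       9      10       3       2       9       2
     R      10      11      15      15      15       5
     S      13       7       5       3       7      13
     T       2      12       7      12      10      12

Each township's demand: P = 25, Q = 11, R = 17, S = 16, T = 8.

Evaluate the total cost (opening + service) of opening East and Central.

Each township is assigned to its cheapest site among the open ones.
{East, Central}: P→East 2·25=50, Q→East 3·11=33, R→East 15·17=255, S→East 5·16=80, T→East 7·8=56. Service 474; fixed 101; total 575.

Total cost: 575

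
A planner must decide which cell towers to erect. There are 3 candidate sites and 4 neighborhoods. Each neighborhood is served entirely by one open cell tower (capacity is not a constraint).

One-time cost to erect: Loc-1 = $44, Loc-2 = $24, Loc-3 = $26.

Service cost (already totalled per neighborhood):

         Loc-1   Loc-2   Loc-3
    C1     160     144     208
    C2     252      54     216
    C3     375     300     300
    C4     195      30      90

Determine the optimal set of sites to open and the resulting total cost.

For any fixed open set, each neighborhood goes to its cheapest open site; total = fixed + service.
{Loc-2}: C1→Loc-2 144, C2→Loc-2 54, C3→Loc-2 300, C4→Loc-2 30. Service 528; fixed 24; total 552.
{Loc-2, Loc-3}: C1→Loc-2 144, C2→Loc-2 54, C3→Loc-2 300, C4→Loc-2 30. Service 528; fixed 50; total 578.
{Loc-1, Loc-2}: service 528 + fixed 68 = 596
{Loc-1, Loc-2, Loc-3}: service 528 + fixed 94 = 622
(All 7 nonempty subsets were checked; Loc-2 only is lowest.)

Open Loc-2 only; minimum total cost 552.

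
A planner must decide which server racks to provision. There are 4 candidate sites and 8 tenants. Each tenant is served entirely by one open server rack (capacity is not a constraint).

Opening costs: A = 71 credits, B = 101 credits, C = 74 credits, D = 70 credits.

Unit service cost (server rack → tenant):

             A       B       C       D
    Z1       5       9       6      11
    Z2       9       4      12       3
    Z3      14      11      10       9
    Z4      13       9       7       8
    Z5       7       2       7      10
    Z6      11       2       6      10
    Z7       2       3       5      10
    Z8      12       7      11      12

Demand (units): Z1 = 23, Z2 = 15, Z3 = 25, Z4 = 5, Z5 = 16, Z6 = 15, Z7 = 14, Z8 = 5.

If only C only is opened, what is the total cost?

Each tenant is assigned to its cheapest site among the open ones.
{C}: Z1→C 6·23=138, Z2→C 12·15=180, Z3→C 10·25=250, Z4→C 7·5=35, Z5→C 7·16=112, Z6→C 6·15=90, Z7→C 5·14=70, Z8→C 11·5=55. Service 930; fixed 74; total 1004.

Total cost: 1004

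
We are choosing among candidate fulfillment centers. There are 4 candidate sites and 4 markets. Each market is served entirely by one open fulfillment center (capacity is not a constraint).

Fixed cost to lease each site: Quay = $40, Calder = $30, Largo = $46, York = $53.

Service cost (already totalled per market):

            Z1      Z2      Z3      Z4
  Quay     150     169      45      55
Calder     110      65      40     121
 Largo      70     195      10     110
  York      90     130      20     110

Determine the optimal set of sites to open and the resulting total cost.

Open Quay, Calder and Largo; minimum total cost 316.

For any fixed open set, each market goes to its cheapest open site; total = fixed + service.
{Quay, Calder, Largo}: Z1→Largo 70, Z2→Calder 65, Z3→Largo 10, Z4→Quay 55. Service 200; fixed 116; total 316.
{Calder, Largo}: service 255 + fixed 76 = 331
{Quay, Calder}: service 270 + fixed 70 = 340
{Quay, Calder, Largo, York}: service 200 + fixed 169 = 369
(All 15 nonempty subsets were checked; Quay, Calder and Largo is lowest.)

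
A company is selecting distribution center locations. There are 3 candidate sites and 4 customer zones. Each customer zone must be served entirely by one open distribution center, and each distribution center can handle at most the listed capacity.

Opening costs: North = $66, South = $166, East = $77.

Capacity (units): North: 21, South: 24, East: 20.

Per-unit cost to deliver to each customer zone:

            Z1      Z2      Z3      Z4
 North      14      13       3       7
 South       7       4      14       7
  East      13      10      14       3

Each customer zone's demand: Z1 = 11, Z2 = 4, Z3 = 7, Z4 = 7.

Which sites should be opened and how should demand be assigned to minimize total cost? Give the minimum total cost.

Open {North, East}: Z1→North 14·11=154, Z2→East 10·4=40, Z3→North 3·7=21, Z4→East 3·7=21.
Loads: North carries 18/21, East carries 11/20. Service 236; fixed 143; total 379.
Next best feasible plan costs 380.

Minimum total cost: 379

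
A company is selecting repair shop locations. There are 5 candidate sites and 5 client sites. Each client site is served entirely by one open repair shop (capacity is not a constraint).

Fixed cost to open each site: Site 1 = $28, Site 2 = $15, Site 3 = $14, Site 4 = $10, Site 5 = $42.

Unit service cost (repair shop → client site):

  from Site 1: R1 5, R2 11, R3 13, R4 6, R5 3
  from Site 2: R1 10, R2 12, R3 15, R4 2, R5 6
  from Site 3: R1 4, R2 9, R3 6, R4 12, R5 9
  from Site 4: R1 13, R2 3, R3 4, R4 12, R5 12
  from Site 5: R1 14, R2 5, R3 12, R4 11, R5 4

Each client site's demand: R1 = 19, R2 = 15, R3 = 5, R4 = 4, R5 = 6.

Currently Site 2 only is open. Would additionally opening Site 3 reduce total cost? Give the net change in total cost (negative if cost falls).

Current service cost with {Site 2}: 489.
Adding Site 3: each client site re-picks its cheapest; new service cost 285, saving 204.
Extra fixed cost: 14. Net change = 14 − 204 = -190.
(Totals: 504 → 314.)

Yes — net change −190 (cost falls by 190).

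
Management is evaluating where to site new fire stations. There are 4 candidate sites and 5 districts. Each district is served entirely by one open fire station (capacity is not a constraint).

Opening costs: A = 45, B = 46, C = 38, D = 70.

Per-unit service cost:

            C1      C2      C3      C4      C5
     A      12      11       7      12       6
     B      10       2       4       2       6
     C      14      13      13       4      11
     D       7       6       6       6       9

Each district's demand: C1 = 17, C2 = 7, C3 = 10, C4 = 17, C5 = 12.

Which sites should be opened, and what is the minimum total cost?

For any fixed open set, each district goes to its cheapest open site; total = fixed + service.
{B}: C1→B 10·17=170, C2→B 2·7=14, C3→B 4·10=40, C4→B 2·17=34, C5→B 6·12=72. Service 330; fixed 46; total 376.
{B, D}: C1→D 7·17=119, C2→B 2·7=14, C3→B 4·10=40, C4→B 2·17=34, C5→B 6·12=72. Service 279; fixed 116; total 395.
{B, C}: service 330 + fixed 84 = 414
{A, B, C, D}: service 279 + fixed 199 = 478
No other subset beats 376.

Open B only; minimum total cost 376.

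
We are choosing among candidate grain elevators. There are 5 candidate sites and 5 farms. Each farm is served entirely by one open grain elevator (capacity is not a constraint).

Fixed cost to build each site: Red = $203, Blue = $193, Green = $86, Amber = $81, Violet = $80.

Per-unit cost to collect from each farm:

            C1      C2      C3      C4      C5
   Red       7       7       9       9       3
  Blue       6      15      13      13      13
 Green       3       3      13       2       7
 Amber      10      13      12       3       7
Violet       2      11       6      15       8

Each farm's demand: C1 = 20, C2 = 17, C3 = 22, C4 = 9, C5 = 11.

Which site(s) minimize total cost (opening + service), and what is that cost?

For any fixed open set, each farm goes to its cheapest open site; total = fixed + service.
{Green, Violet}: C1→Violet 2·20=40, C2→Green 3·17=51, C3→Violet 6·22=132, C4→Green 2·9=18, C5→Green 7·11=77. Service 318; fixed 166; total 484.
{Green, Amber, Violet}: service 318 + fixed 247 = 565
{Green}: C1→Green 3·20=60, C2→Green 3·17=51, C3→Green 13·22=286, C4→Green 2·9=18, C5→Green 7·11=77. Service 492; fixed 86; total 578.
{Red, Blue, Green, Amber, Violet}: C1→Violet 2·20=40, C2→Green 3·17=51, C3→Violet 6·22=132, C4→Green 2·9=18, C5→Red 3·11=33. Service 274; fixed 643; total 917.
No other subset beats 484.

Open Green and Violet; minimum total cost 484.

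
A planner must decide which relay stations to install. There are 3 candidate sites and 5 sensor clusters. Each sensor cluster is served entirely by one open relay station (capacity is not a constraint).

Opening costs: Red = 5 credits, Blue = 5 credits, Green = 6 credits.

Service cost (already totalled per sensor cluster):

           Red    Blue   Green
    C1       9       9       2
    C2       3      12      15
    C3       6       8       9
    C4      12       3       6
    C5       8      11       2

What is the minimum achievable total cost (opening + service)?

Minimum total cost: 30

For any fixed open set, each sensor cluster goes to its cheapest open site; total = fixed + service.
{Red, Green}: C1→Green 2, C2→Red 3, C3→Red 6, C4→Green 6, C5→Green 2. Service 19; fixed 11; total 30.
{Red, Blue, Green}: service 16 + fixed 16 = 32
{Blue, Green}: service 27 + fixed 11 = 38
{Red}: service 38 + fixed 5 = 43
(All 7 nonempty subsets were checked; Red and Green is lowest.)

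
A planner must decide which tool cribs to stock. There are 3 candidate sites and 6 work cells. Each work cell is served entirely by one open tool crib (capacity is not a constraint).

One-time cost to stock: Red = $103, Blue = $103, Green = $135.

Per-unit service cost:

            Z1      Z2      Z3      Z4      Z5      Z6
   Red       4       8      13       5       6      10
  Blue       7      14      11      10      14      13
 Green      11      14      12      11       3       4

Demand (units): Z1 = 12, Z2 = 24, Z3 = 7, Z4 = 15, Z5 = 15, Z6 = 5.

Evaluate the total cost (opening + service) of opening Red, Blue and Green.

Each work cell is assigned to its cheapest site among the open ones.
{Red, Blue, Green}: Z1→Red 4·12=48, Z2→Red 8·24=192, Z3→Blue 11·7=77, Z4→Red 5·15=75, Z5→Green 3·15=45, Z6→Green 4·5=20. Service 457; fixed 341; total 798.

Total cost: 798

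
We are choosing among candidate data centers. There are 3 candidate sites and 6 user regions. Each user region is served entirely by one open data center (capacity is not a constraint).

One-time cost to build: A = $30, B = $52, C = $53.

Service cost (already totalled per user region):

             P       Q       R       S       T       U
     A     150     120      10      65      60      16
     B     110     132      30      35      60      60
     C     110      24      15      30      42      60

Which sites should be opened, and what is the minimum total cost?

For any fixed open set, each user region goes to its cheapest open site; total = fixed + service.
{A, C}: P→C 110, Q→C 24, R→A 10, S→C 30, T→C 42, U→A 16. Service 232; fixed 83; total 315.
{C}: service 281 + fixed 53 = 334
{A, B, C}: service 232 + fixed 135 = 367
{A}: P→A 150, Q→A 120, R→A 10, S→A 65, T→A 60, U→A 16. Service 421; fixed 30; total 451.
(All 7 nonempty subsets were checked; A and C is lowest.)

Open A and C; minimum total cost 315.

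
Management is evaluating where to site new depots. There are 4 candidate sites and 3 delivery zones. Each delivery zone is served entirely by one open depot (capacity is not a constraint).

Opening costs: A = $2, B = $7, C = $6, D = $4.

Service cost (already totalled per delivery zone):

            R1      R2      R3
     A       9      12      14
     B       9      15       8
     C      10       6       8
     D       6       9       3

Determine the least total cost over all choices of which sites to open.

Minimum total cost: 22

For any fixed open set, each delivery zone goes to its cheapest open site; total = fixed + service.
{D}: R1→D 6, R2→D 9, R3→D 3. Service 18; fixed 4; total 22.
{A, D}: R1→D 6, R2→D 9, R3→D 3. Service 18; fixed 6; total 24.
{C, D}: service 15 + fixed 10 = 25
{A, B, C, D}: R1→D 6, R2→C 6, R3→D 3. Service 15; fixed 19; total 34.
No other subset beats 22.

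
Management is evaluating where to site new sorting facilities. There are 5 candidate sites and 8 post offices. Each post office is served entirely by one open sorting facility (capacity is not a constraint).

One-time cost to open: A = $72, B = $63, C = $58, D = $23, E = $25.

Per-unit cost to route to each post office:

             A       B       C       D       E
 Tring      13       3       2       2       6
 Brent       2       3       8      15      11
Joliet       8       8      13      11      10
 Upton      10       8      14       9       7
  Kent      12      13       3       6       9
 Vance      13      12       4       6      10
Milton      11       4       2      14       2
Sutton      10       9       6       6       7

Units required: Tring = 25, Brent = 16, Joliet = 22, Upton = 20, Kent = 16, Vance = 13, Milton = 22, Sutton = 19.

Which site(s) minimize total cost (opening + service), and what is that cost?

For any fixed open set, each post office goes to its cheapest open site; total = fixed + service.
{A, C, E}: Tring→C 2·25=50, Brent→A 2·16=32, Joliet→A 8·22=176, Upton→E 7·20=140, Kent→C 3·16=48, Vance→C 4·13=52, Milton→C 2·22=44, Sutton→C 6·19=114. Service 656; fixed 155; total 811.
{B, C}: service 692 + fixed 121 = 813
{B, C, E}: service 672 + fixed 146 = 818
{A, B, C, D, E}: Tring→C 2·25=50, Brent→A 2·16=32, Joliet→A 8·22=176, Upton→E 7·20=140, Kent→C 3·16=48, Vance→C 4·13=52, Milton→C 2·22=44, Sutton→C 6·19=114. Service 656; fixed 241; total 897.
No other subset beats 811.

Open A, C and E; minimum total cost 811.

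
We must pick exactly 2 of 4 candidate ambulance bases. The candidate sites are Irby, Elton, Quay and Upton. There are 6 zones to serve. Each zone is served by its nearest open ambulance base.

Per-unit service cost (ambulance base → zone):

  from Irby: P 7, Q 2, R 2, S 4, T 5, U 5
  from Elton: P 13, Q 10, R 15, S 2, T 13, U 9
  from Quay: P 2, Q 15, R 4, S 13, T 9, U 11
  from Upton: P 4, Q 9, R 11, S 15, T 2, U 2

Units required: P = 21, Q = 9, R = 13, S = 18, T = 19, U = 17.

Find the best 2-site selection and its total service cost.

Choose Irby and Upton; total service cost 272.

With exactly 2 open, each zone uses its cheapest among the chosen.
{Irby, Upton}: P→Upton 4·21=84, Q→Irby 2·9=18, R→Irby 2·13=26, S→Irby 4·18=72, T→Upton 2·19=38, U→Upton 2·17=34. Service cost 272.
{Irby, Quay}: service cost 338
{Irby, Elton}: service cost 407
Among all 6 size-2 choices, {Irby, Upton} is lowest.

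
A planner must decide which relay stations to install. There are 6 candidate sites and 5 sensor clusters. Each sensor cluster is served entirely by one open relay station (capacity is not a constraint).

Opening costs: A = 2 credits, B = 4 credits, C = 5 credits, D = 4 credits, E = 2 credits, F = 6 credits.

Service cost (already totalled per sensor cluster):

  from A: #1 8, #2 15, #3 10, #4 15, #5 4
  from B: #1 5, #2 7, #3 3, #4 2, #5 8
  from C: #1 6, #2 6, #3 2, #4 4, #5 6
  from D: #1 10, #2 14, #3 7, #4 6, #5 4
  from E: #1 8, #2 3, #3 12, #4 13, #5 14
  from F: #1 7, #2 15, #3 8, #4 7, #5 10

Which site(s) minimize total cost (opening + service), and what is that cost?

For any fixed open set, each sensor cluster goes to its cheapest open site; total = fixed + service.
{A, B, E}: #1→B 5, #2→E 3, #3→B 3, #4→B 2, #5→A 4. Service 17; fixed 8; total 25.
{A, B}: service 21 + fixed 6 = 27
{B, D, E}: #1→B 5, #2→E 3, #3→B 3, #4→B 2, #5→D 4. Service 17; fixed 10; total 27.
{A, B, C, D, E, F}: service 16 + fixed 23 = 39
No other subset beats 25.

Open A, B and E; minimum total cost 25.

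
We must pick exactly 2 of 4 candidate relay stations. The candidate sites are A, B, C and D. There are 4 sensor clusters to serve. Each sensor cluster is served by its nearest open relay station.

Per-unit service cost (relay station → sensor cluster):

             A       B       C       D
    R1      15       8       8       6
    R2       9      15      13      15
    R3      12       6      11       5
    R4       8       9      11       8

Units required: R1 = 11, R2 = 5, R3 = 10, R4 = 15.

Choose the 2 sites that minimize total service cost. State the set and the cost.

Choose A and D; total service cost 281.

With exactly 2 open, each sensor cluster uses its cheapest among the chosen.
{A, D}: R1→D 6·11=66, R2→A 9·5=45, R3→D 5·10=50, R4→A 8·15=120. Service cost 281.
{C, D}: service cost 301
{B, D}: service cost 311
Among all 6 size-2 choices, {A, D} is lowest.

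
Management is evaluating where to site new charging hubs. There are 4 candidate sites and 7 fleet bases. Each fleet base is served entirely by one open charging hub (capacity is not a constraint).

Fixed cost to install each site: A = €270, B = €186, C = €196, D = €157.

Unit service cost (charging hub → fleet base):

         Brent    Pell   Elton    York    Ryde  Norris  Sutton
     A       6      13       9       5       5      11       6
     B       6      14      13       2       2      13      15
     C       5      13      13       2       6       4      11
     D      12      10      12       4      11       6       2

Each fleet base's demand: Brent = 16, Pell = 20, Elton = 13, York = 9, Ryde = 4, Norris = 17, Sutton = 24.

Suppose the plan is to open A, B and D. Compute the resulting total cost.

Each fleet base is assigned to its cheapest site among the open ones.
{A, B, D}: Brent→A 6·16=96, Pell→D 10·20=200, Elton→A 9·13=117, York→B 2·9=18, Ryde→B 2·4=8, Norris→D 6·17=102, Sutton→D 2·24=48. Service 589; fixed 613; total 1202.

Total cost: 1202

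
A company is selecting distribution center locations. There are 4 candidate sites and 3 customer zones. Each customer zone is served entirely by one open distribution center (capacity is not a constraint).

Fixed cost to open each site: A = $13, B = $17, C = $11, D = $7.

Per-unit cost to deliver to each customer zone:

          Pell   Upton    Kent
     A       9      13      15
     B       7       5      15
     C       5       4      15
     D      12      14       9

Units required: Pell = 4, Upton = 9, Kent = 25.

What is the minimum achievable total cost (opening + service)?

Minimum total cost: 299

For any fixed open set, each customer zone goes to its cheapest open site; total = fixed + service.
{C, D}: Pell→C 5·4=20, Upton→C 4·9=36, Kent→D 9·25=225. Service 281; fixed 18; total 299.
{A, C, D}: service 281 + fixed 31 = 312
{B, C, D}: Pell→C 5·4=20, Upton→C 4·9=36, Kent→D 9·25=225. Service 281; fixed 35; total 316.
{A, B, C, D}: service 281 + fixed 48 = 329
No other subset beats 299.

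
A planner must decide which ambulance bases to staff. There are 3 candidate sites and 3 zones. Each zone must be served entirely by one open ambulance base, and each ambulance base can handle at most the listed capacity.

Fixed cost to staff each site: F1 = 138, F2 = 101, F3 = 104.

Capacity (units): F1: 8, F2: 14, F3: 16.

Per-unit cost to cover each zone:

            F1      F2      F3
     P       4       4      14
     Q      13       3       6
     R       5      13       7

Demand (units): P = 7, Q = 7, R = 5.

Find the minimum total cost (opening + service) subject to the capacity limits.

Open {F2, F3}: P→F2 4·7=28, Q→F2 3·7=21, R→F3 7·5=35.
Loads: F2 carries 14/14, F3 carries 5/16. Service 84; fixed 205; total 289.
Next best feasible plan costs 310.

Minimum total cost: 289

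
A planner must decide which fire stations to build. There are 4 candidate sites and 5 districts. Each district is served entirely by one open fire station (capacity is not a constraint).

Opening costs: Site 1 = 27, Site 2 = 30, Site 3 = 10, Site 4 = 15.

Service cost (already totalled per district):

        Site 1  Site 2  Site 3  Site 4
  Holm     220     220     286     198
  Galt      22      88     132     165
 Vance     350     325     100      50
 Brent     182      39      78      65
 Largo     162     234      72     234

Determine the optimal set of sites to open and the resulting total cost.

For any fixed open set, each district goes to its cheapest open site; total = fixed + service.
{Site 1, Site 3, Site 4}: Holm→Site 4 198, Galt→Site 1 22, Vance→Site 4 50, Brent→Site 4 65, Largo→Site 3 72. Service 407; fixed 52; total 459.
{Site 1, Site 2, Site 3, Site 4}: service 381 + fixed 82 = 463
{Site 2, Site 3, Site 4}: service 447 + fixed 55 = 502
{Site 3}: Holm→Site 3 286, Galt→Site 3 132, Vance→Site 3 100, Brent→Site 3 78, Largo→Site 3 72. Service 668; fixed 10; total 678.
(All 15 nonempty subsets were checked; Site 1, Site 3 and Site 4 is lowest.)

Open Site 1, Site 3 and Site 4; minimum total cost 459.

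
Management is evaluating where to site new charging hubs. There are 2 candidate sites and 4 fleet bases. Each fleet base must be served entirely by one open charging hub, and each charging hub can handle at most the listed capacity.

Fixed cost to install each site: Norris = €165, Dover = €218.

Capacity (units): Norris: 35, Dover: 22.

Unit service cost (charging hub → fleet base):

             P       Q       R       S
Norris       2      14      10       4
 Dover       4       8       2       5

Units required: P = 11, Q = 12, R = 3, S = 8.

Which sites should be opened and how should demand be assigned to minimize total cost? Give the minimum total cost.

Open {Norris}: P→Norris 2·11=22, Q→Norris 14·12=168, R→Norris 10·3=30, S→Norris 4·8=32.
Loads: Norris carries 34/35. Service 252; fixed 165; total 417.
Next best feasible plan costs 539.

Minimum total cost: 417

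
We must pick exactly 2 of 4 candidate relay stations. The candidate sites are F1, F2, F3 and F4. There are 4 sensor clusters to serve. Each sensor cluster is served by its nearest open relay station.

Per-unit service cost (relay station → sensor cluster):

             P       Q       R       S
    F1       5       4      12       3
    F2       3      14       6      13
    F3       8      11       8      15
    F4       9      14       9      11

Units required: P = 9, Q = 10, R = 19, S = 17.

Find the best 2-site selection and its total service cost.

With exactly 2 open, each sensor cluster uses its cheapest among the chosen.
{F1, F2}: P→F2 3·9=27, Q→F1 4·10=40, R→F2 6·19=114, S→F1 3·17=51. Service cost 232.
{F1, F3}: service cost 288
{F1, F4}: service cost 307
Among all 6 size-2 choices, {F1, F2} is lowest.

Choose F1 and F2; total service cost 232.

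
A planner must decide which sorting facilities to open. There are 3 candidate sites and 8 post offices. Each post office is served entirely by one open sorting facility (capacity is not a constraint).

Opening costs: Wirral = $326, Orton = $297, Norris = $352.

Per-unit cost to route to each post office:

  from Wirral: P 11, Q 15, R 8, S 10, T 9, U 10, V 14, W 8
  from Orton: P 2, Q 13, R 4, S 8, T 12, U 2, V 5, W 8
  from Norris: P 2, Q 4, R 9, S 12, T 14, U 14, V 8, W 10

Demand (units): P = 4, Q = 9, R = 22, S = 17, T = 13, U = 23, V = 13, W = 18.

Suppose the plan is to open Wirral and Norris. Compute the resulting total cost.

Total cost: 1663

Each post office is assigned to its cheapest site among the open ones.
{Wirral, Norris}: P→Norris 2·4=8, Q→Norris 4·9=36, R→Wirral 8·22=176, S→Wirral 10·17=170, T→Wirral 9·13=117, U→Wirral 10·23=230, V→Norris 8·13=104, W→Wirral 8·18=144. Service 985; fixed 678; total 1663.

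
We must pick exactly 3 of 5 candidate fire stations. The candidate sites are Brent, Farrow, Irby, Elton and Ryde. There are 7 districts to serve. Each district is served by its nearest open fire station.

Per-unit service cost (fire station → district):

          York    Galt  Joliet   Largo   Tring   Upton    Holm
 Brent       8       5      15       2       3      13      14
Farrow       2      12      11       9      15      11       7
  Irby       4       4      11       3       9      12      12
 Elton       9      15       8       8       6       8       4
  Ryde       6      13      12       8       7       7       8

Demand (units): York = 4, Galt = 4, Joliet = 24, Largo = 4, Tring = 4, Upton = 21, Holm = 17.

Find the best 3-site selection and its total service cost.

Choose Brent, Elton and Ryde; total service cost 471.

With exactly 3 open, each district uses its cheapest among the chosen.
{Brent, Elton, Ryde}: York→Ryde 6·4=24, Galt→Brent 5·4=20, Joliet→Elton 8·24=192, Largo→Brent 2·4=8, Tring→Brent 3·4=12, Upton→Ryde 7·21=147, Holm→Elton 4·17=68. Service cost 471.
{Irby, Elton, Ryde}: service cost 475
{Brent, Farrow, Elton}: service cost 476
Among all 10 size-3 choices, {Brent, Elton, Ryde} is lowest.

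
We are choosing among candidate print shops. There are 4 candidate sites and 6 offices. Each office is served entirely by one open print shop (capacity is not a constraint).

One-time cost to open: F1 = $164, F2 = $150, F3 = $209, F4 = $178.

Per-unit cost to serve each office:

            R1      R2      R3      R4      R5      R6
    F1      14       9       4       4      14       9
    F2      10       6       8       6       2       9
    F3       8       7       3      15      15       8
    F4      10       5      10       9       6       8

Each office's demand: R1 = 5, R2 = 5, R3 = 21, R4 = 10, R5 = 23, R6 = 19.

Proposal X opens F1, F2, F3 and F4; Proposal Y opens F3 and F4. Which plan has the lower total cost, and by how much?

Proposal Y is cheaper by 172.

Proposal X: {F1, F2, F3, F4}: R1→F3 8·5=40, R2→F4 5·5=25, R3→F3 3·21=63, R4→F1 4·10=40, R5→F2 2·23=46, R6→F3 8·19=152. Service 366; fixed 701; total 1067.
Proposal Y: {F3, F4}: R1→F3 8·5=40, R2→F4 5·5=25, R3→F3 3·21=63, R4→F4 9·10=90, R5→F4 6·23=138, R6→F3 8·19=152. Service 508; fixed 387; total 895.
Difference: |1067 − 895| = 172.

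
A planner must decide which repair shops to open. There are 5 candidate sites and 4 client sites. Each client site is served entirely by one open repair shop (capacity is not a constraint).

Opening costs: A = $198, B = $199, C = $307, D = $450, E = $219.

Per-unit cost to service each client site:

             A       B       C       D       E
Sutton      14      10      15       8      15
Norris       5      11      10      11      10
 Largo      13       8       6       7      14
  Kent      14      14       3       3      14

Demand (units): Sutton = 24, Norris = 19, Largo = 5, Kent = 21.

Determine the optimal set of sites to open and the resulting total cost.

For any fixed open set, each client site goes to its cheapest open site; total = fixed + service.
{D}: Sutton→D 8·24=192, Norris→D 11·19=209, Largo→D 7·5=35, Kent→D 3·21=63. Service 499; fixed 450; total 949.
{C}: service 643 + fixed 307 = 950
{B}: service 783 + fixed 199 = 982
{A, B, C, D, E}: Sutton→D 8·24=192, Norris→A 5·19=95, Largo→C 6·5=30, Kent→C 3·21=63. Service 380; fixed 1373; total 1753.
No other subset beats 949.

Open D only; minimum total cost 949.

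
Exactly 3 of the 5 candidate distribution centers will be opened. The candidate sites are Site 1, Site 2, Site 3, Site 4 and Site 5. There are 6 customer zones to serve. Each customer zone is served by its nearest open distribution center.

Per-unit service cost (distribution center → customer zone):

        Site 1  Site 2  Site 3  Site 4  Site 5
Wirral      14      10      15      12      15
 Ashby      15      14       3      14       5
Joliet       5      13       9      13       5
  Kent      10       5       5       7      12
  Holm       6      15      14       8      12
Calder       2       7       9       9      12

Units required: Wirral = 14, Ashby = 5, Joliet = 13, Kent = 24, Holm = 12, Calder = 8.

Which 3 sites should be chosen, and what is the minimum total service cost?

Choose Site 1, Site 2 and Site 3; total service cost 428.

With exactly 3 open, each customer zone uses its cheapest among the chosen.
{Site 1, Site 2, Site 3}: Wirral→Site 2 10·14=140, Ashby→Site 3 3·5=15, Joliet→Site 1 5·13=65, Kent→Site 2 5·24=120, Holm→Site 1 6·12=72, Calder→Site 1 2·8=16. Service cost 428.
{Site 1, Site 2, Site 5}: service cost 438
{Site 1, Site 3, Site 4}: service cost 456
Among all 10 size-3 choices, {Site 1, Site 2, Site 3} is lowest.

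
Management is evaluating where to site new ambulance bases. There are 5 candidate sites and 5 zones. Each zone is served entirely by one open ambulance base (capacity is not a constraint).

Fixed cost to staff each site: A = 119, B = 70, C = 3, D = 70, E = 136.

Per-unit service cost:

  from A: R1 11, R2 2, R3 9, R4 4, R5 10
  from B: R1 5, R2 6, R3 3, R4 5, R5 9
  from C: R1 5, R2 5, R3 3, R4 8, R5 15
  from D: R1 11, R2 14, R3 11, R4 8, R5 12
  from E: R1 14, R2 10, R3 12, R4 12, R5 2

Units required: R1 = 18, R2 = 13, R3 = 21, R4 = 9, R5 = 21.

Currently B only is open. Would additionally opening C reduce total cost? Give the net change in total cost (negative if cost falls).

Yes — net change −10 (cost falls by 10).

Current service cost with {B}: 465.
Adding C: each zone re-picks its cheapest; new service cost 452, saving 13.
Extra fixed cost: 3. Net change = 3 − 13 = -10.
(Totals: 535 → 525.)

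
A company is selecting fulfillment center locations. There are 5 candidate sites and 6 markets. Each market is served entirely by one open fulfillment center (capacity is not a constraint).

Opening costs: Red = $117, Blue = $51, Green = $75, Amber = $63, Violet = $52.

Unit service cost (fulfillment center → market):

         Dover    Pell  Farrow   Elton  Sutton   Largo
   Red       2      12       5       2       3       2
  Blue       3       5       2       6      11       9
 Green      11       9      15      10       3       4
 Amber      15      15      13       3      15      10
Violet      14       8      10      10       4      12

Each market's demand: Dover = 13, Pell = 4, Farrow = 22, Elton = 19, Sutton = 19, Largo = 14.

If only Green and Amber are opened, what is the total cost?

Total cost: 773

Each market is assigned to its cheapest site among the open ones.
{Green, Amber}: Dover→Green 11·13=143, Pell→Green 9·4=36, Farrow→Amber 13·22=286, Elton→Amber 3·19=57, Sutton→Green 3·19=57, Largo→Green 4·14=56. Service 635; fixed 138; total 773.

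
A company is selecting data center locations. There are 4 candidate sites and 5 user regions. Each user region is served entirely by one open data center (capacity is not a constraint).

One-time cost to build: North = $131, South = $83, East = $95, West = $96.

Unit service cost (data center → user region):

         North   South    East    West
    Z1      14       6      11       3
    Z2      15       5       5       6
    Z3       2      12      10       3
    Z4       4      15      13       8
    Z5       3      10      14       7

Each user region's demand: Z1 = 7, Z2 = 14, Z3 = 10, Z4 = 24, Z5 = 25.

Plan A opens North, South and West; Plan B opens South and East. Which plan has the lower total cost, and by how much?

Plan A is cheaper by 360.

Plan A: {North, South, West}: Z1→West 3·7=21, Z2→South 5·14=70, Z3→North 2·10=20, Z4→North 4·24=96, Z5→North 3·25=75. Service 282; fixed 310; total 592.
Plan B: {South, East}: Z1→South 6·7=42, Z2→South 5·14=70, Z3→East 10·10=100, Z4→East 13·24=312, Z5→South 10·25=250. Service 774; fixed 178; total 952.
Difference: |592 − 952| = 360.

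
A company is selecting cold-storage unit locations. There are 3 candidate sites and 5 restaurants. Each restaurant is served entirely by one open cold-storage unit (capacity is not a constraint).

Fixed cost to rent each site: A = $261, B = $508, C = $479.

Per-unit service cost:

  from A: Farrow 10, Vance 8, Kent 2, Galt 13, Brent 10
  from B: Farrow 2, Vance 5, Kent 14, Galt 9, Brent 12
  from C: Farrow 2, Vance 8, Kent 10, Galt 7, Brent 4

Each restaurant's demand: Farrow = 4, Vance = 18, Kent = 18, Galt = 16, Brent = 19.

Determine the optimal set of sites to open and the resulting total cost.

For any fixed open set, each restaurant goes to its cheapest open site; total = fixed + service.
{A}: Farrow→A 10·4=40, Vance→A 8·18=144, Kent→A 2·18=36, Galt→A 13·16=208, Brent→A 10·19=190. Service 618; fixed 261; total 879.
{C}: Farrow→C 2·4=8, Vance→C 8·18=144, Kent→C 10·18=180, Galt→C 7·16=112, Brent→C 4·19=76. Service 520; fixed 479; total 999.
{A, C}: service 376 + fixed 740 = 1116
{A, B, C}: service 322 + fixed 1248 = 1570
(All 7 nonempty subsets were checked; A only is lowest.)

Open A only; minimum total cost 879.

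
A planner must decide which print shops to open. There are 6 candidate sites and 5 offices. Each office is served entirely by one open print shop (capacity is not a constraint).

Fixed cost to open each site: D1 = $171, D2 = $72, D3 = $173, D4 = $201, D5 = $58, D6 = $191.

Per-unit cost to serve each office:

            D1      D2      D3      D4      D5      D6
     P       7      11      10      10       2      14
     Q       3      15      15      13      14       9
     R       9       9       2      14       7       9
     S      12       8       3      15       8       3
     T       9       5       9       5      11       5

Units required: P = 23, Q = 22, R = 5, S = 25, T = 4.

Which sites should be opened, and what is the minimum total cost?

Open D1 and D5; minimum total cost 612.

For any fixed open set, each office goes to its cheapest open site; total = fixed + service.
{D1, D5}: P→D5 2·23=46, Q→D1 3·22=66, R→D5 7·5=35, S→D5 8·25=200, T→D1 9·4=36. Service 383; fixed 229; total 612.
{D5, D6}: service 374 + fixed 249 = 623
{D1, D3, D5}: P→D5 2·23=46, Q→D1 3·22=66, R→D3 2·5=10, S→D3 3·25=75, T→D1 9·4=36. Service 233; fixed 402; total 635.
{D1, D2, D3, D4, D5, D6}: service 217 + fixed 866 = 1083
No other subset beats 612.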